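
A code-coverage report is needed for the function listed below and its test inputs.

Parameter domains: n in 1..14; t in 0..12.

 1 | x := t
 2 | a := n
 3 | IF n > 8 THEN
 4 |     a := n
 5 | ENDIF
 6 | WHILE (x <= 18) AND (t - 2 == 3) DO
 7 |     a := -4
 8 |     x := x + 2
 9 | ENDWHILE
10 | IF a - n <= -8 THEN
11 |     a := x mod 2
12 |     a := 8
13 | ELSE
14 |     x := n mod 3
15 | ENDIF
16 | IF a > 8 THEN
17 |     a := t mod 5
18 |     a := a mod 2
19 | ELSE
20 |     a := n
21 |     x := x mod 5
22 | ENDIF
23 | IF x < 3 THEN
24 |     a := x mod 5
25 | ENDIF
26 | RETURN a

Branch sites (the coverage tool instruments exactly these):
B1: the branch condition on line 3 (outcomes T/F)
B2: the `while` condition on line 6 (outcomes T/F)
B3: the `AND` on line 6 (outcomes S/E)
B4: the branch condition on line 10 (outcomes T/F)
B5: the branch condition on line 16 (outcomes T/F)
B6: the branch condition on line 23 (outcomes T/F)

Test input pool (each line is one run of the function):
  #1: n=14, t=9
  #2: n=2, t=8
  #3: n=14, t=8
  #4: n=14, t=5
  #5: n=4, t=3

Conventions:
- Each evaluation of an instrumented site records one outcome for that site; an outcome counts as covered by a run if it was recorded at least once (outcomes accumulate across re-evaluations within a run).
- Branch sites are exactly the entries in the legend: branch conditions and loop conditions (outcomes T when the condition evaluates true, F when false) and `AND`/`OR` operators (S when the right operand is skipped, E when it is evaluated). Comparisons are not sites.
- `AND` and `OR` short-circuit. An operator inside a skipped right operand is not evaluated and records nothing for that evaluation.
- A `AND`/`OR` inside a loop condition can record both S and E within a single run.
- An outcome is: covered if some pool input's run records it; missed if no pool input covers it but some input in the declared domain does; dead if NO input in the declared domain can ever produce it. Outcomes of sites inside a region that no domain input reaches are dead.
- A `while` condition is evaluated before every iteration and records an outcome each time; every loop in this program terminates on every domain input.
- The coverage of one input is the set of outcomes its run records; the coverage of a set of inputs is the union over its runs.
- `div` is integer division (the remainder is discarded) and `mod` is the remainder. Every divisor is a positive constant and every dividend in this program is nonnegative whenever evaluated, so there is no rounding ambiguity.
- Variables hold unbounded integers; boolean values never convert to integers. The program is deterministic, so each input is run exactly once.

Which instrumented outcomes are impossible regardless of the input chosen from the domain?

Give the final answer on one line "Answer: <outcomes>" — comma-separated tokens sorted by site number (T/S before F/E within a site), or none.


exhaustive pass over the 182-input domain:
  reachable outcomes have witnesses, e.g. B1=T (e.g. n=9, t=0), B1=F (e.g. n=1, t=0), B2=T (e.g. n=1, t=5), B2=F (e.g. n=1, t=0)
Answer: none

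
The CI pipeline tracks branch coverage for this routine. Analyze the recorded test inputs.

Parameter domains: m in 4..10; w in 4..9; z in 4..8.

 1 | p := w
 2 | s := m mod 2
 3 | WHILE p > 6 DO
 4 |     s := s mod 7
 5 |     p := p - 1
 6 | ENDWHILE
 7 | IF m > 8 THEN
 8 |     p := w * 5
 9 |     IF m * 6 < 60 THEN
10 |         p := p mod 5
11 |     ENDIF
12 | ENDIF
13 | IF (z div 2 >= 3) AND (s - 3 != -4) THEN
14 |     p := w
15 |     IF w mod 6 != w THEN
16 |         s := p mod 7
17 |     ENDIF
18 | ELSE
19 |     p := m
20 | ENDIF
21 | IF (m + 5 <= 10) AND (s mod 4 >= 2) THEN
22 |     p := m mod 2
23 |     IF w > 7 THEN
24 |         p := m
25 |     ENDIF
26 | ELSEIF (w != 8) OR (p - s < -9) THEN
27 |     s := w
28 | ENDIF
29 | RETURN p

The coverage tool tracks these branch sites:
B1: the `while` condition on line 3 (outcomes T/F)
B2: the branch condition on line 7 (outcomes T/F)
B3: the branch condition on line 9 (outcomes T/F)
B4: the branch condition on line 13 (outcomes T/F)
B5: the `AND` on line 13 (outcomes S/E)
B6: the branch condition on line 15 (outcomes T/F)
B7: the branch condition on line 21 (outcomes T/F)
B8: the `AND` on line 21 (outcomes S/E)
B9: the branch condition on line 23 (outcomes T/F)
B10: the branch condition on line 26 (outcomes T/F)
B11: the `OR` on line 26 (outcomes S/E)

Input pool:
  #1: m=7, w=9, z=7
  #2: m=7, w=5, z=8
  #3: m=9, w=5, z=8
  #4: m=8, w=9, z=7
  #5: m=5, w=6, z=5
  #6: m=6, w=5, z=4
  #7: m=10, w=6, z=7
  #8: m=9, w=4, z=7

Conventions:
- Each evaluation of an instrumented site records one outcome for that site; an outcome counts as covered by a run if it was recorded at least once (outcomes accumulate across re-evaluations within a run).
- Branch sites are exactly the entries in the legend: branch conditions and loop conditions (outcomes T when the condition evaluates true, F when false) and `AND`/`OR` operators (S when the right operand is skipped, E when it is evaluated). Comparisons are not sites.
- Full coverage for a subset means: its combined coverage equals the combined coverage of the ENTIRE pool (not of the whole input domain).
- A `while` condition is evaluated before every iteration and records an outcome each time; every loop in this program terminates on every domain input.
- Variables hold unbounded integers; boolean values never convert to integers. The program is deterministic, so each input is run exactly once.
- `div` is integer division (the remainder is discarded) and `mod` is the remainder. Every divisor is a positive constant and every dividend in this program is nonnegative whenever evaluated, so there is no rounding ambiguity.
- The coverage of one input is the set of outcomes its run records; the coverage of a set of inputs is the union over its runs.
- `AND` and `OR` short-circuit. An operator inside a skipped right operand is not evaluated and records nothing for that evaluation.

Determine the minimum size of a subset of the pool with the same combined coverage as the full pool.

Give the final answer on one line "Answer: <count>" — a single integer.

run #1 (m=7, w=9, z=7) runs B1->T, B1->T, B1->T, B1->F, B2->F, B5->E, B4->T, B6->T, B8->S, B7->F, B11->S, B10->T; records B1=T, B1=F, B2=F, B4=T, B5=E, B6=T, B7=F, B8=S, B10=T, B11=S
run #2 (m=7, w=5, z=8) runs B1->F, B2->F, B5->E, B4->T, B6->F, B8->S, B7->F, B11->S, B10->T; records B1=F, B2=F, B4=T, B5=E, B6=F, B7=F, B8=S, B10=T, B11=S
run #3 (m=9, w=5, z=8) runs B1->F, B2->T, B3->T, B5->E, B4->T, B6->F, B8->S, B7->F, B11->S, B10->T; records B1=F, B2=T, B3=T, B4=T, B5=E, B6=F, B7=F, B8=S, B10=T, B11=S
run #4 (m=8, w=9, z=7) runs B1->T, B1->T, B1->T, B1->F, B2->F, B5->E, B4->T, B6->T, B8->S, B7->F, B11->S, B10->T; records B1=T, B1=F, B2=F, B4=T, B5=E, B6=T, B7=F, B8=S, B10=T, B11=S
run #5 (m=5, w=6, z=5) runs B1->F, B2->F, B5->S, B4->F, B8->E, B7->F, B11->S, B10->T; records B1=F, B2=F, B4=F, B5=S, B7=F, B8=E, B10=T, B11=S
run #6 (m=6, w=5, z=4) runs B1->F, B2->F, B5->S, B4->F, B8->S, B7->F, B11->S, B10->T; records B1=F, B2=F, B4=F, B5=S, B7=F, B8=S, B10=T, B11=S
run #7 (m=10, w=6, z=7) runs B1->F, B2->T, B3->F, B5->E, B4->T, B6->T, B8->S, B7->F, B11->S, B10->T; records B1=F, B2=T, B3=F, B4=T, B5=E, B6=T, B7=F, B8=S, B10=T, B11=S
run #8 (m=9, w=4, z=7) runs B1->F, B2->T, B3->T, B5->E, B4->T, B6->F, B8->S, B7->F, B11->S, B10->T; records B1=F, B2=T, B3=T, B4=T, B5=E, B6=F, B7=F, B8=S, B10=T, B11=S
together the pool reaches 17 outcomes: B1=T, B1=F, B2=T, B2=F, B3=T, B3=F, B4=T, B4=F, B5=S, B5=E, B6=T, B6=F, B7=F, B8=S, B8=E, B10=T, B11=S
size 1 is not enough: best union over all size-1 subsets is 10/17
size 2 is not enough: best union over all size-2 subsets is 14/17
size 3 is not enough: best union over all size-3 subsets is 16/17
the canonical winner is {1, 3, 5, 7}: size 4, full 17-outcome coverage, earliest index list among size-4 covers

Answer: 4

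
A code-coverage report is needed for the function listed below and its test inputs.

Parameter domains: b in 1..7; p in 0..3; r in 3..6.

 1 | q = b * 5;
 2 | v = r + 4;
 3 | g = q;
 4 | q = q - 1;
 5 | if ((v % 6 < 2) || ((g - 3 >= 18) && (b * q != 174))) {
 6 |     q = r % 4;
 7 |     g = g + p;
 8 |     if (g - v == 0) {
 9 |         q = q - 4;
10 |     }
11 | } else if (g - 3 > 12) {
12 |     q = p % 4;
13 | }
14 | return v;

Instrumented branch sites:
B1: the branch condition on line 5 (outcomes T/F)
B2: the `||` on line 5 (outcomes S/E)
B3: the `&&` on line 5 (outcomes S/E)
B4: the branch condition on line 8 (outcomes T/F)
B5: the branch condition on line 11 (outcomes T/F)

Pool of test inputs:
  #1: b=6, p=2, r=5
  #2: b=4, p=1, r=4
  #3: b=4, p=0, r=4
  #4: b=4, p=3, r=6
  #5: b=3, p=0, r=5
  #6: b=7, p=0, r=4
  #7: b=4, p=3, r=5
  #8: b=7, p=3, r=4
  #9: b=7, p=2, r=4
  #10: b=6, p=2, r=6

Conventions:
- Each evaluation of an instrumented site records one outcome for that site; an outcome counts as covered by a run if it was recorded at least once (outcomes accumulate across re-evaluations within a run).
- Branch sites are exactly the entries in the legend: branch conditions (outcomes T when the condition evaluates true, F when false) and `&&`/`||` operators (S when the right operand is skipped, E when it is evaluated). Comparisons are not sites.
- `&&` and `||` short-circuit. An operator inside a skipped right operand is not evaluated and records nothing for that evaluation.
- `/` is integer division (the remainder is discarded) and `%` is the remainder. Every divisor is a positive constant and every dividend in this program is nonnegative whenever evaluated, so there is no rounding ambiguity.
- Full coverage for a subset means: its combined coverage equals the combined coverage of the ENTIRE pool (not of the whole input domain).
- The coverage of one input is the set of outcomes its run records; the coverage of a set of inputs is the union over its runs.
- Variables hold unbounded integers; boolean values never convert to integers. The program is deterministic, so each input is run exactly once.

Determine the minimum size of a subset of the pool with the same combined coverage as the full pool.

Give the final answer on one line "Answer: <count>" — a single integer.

input #1, b=6, p=2, r=5: events B2->E, B3->E, B1->F, B5->T; outcomes B1=F, B2=E, B3=E, B5=T
input #2, b=4, p=1, r=4: events B2->E, B3->S, B1->F, B5->T; outcomes B1=F, B2=E, B3=S, B5=T
input #3, b=4, p=0, r=4: events B2->E, B3->S, B1->F, B5->T; outcomes B1=F, B2=E, B3=S, B5=T
input #4, b=4, p=3, r=6: events B2->E, B3->S, B1->F, B5->T; outcomes B1=F, B2=E, B3=S, B5=T
input #5, b=3, p=0, r=5: events B2->E, B3->S, B1->F, B5->F; outcomes B1=F, B2=E, B3=S, B5=F
input #6, b=7, p=0, r=4: events B2->E, B3->E, B1->T, B4->F; outcomes B1=T, B2=E, B3=E, B4=F
input #7, b=4, p=3, r=5: events B2->E, B3->S, B1->F, B5->T; outcomes B1=F, B2=E, B3=S, B5=T
input #8, b=7, p=3, r=4: events B2->E, B3->E, B1->T, B4->F; outcomes B1=T, B2=E, B3=E, B4=F
input #9, b=7, p=2, r=4: events B2->E, B3->E, B1->T, B4->F; outcomes B1=T, B2=E, B3=E, B4=F
input #10, b=6, p=2, r=6: events B2->E, B3->E, B1->F, B5->T; outcomes B1=F, B2=E, B3=E, B5=T
pool-wide coverage (8 outcomes): B1=T, B1=F, B2=E, B3=S, B3=E, B4=F, B5=T, B5=F
size 1 is not enough: best union over all size-1 subsets is 4/8
size 2 is not enough: best union over all size-2 subsets is 7/8
size 3: inputs {1, 5, 6} cover all 8 outcomes, and no lexicographically smaller subset of this size does

Answer: 3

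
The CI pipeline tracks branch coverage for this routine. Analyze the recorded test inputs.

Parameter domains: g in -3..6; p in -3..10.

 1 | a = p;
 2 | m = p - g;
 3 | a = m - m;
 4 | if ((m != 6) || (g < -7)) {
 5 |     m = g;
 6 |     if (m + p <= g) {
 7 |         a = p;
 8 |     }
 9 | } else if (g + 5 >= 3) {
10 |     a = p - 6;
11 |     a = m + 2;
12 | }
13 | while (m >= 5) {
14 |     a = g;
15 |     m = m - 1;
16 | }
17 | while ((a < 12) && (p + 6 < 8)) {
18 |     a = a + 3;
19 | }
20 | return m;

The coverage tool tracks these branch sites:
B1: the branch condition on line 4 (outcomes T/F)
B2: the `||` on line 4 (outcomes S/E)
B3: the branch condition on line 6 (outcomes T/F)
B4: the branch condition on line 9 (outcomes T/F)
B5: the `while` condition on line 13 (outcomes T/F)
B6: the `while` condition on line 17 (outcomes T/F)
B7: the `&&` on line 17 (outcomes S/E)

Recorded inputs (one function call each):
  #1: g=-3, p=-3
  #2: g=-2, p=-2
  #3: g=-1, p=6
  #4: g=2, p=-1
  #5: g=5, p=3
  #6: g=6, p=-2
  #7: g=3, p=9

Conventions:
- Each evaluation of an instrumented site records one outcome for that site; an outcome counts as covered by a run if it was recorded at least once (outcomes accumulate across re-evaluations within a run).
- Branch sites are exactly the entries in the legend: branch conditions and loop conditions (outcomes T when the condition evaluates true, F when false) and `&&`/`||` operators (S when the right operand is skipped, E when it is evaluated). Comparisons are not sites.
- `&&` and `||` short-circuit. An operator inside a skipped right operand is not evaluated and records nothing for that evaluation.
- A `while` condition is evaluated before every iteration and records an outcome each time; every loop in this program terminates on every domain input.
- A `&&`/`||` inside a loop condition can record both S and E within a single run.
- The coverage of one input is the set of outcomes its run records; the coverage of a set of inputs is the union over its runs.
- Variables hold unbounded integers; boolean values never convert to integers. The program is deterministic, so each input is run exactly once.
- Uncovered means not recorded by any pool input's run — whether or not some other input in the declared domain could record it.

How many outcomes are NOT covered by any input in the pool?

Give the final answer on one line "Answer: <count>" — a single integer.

run #1 (g=-3, p=-3) records B1=T, B2=S, B3=T, B5=F, B6=T, B6=F, B7=S, B7=E
run #2 (g=-2, p=-2) records B1=T, B2=S, B3=T, B5=F, B6=T, B6=F, B7=S, B7=E
run #3 (g=-1, p=6) records B1=T, B2=S, B3=F, B5=F, B6=F, B7=E
run #4 (g=2, p=-1) records B1=T, B2=S, B3=T, B5=F, B6=T, B6=F, B7=S, B7=E
run #5 (g=5, p=3) records B1=T, B2=S, B3=F, B5=T, B5=F, B6=F, B7=E
run #6 (g=6, p=-2) records B1=T, B2=S, B3=T, B5=T, B5=F, B6=T, B6=F, B7=S, B7=E
run #7 (g=3, p=9) records B1=F, B2=E, B4=T, B5=T, B5=F, B6=F, B7=E
union over the pool: B1=T, B1=F, B2=S, B2=E, B3=T, B3=F, B4=T, B5=T, B5=F, B6=T, B6=F, B7=S, B7=E
uncovered (1 of 14): B4=F

Answer: 1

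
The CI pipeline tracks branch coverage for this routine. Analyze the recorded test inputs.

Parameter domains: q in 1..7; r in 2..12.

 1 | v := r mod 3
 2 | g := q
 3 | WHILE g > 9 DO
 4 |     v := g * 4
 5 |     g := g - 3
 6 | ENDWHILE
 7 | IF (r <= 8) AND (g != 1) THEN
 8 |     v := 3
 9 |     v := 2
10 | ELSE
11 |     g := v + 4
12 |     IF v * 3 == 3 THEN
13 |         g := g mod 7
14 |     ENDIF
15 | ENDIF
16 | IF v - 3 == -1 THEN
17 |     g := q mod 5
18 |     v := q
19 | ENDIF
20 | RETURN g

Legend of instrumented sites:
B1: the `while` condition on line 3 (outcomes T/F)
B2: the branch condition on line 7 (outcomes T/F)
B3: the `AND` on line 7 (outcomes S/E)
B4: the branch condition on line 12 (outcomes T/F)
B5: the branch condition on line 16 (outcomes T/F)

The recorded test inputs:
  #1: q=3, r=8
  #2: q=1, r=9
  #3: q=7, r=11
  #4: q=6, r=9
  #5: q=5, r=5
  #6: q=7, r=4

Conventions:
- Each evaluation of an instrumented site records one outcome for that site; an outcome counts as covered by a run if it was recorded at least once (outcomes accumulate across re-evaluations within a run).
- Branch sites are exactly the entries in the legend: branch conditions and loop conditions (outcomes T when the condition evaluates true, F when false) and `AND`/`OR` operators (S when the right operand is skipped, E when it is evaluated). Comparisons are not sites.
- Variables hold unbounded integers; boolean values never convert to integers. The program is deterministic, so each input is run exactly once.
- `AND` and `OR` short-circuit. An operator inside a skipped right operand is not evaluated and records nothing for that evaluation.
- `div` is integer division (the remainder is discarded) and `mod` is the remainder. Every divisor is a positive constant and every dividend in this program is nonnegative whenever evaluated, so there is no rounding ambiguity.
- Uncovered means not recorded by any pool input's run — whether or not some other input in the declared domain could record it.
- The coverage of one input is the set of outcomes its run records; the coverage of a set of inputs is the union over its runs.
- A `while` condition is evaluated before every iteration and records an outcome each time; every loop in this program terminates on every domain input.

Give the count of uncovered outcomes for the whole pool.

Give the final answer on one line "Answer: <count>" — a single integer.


input #1 (q=3, r=8): events B1->F, B3->E, B2->T, B5->T; covers B1=F, B2=T, B3=E, B5=T
input #2 (q=1, r=9): events B1->F, B3->S, B2->F, B4->F, B5->F; covers B1=F, B2=F, B3=S, B4=F, B5=F
input #3 (q=7, r=11): events B1->F, B3->S, B2->F, B4->F, B5->T; covers B1=F, B2=F, B3=S, B4=F, B5=T
input #4 (q=6, r=9): events B1->F, B3->S, B2->F, B4->F, B5->F; covers B1=F, B2=F, B3=S, B4=F, B5=F
input #5 (q=5, r=5): events B1->F, B3->E, B2->T, B5->T; covers B1=F, B2=T, B3=E, B5=T
input #6 (q=7, r=4): events B1->F, B3->E, B2->T, B5->T; covers B1=F, B2=T, B3=E, B5=T
union over the pool: B1=F, B2=T, B2=F, B3=S, B3=E, B4=F, B5=T, B5=F
uncovered (2 of 10): B1=T, B4=T
Answer: 2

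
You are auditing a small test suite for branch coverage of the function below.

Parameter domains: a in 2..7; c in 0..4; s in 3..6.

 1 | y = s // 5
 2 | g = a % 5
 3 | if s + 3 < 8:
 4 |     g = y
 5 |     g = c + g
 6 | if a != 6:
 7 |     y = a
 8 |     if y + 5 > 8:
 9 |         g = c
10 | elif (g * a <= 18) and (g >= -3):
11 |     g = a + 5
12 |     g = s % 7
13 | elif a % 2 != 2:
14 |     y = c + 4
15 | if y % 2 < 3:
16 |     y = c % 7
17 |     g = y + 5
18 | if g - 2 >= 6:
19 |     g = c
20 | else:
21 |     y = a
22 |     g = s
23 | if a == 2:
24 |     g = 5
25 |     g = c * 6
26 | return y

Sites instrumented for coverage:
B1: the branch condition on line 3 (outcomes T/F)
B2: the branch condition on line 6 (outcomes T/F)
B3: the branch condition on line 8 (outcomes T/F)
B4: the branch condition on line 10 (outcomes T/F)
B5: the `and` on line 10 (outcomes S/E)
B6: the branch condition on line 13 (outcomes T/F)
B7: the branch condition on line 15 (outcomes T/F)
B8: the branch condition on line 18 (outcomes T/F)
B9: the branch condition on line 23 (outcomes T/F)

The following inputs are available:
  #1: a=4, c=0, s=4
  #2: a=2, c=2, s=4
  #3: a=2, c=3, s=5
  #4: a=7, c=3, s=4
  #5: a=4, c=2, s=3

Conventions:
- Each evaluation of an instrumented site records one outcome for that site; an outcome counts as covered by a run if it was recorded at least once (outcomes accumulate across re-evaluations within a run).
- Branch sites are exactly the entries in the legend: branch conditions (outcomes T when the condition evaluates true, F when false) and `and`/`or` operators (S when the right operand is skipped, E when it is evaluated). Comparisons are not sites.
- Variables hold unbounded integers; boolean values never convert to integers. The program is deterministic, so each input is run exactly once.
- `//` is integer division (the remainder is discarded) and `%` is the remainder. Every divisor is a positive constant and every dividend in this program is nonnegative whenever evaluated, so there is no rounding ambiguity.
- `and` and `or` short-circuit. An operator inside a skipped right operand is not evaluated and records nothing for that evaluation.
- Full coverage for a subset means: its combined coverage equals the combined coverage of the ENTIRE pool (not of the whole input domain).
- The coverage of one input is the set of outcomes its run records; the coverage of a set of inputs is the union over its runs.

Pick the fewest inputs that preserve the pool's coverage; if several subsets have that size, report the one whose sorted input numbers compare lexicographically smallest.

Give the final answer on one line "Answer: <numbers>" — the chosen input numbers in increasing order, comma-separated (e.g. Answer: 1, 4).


test 1 (a=4, c=0, s=4) fires B1->T, B2->T, B3->T, B7->T, B8->F, B9->F; hits B1=T, B2=T, B3=T, B7=T, B8=F, B9=F
test 2 (a=2, c=2, s=4) fires B1->T, B2->T, B3->F, B7->T, B8->F, B9->T; hits B1=T, B2=T, B3=F, B7=T, B8=F, B9=T
test 3 (a=2, c=3, s=5) fires B1->F, B2->T, B3->F, B7->T, B8->T, B9->T; hits B1=F, B2=T, B3=F, B7=T, B8=T, B9=T
test 4 (a=7, c=3, s=4) fires B1->T, B2->T, B3->T, B7->T, B8->T, B9->F; hits B1=T, B2=T, B3=T, B7=T, B8=T, B9=F
test 5 (a=4, c=2, s=3) fires B1->T, B2->T, B3->T, B7->T, B8->F, B9->F; hits B1=T, B2=T, B3=T, B7=T, B8=F, B9=F
together the pool reaches 10 outcomes: B1=T, B1=F, B2=T, B3=T, B3=F, B7=T, B8=T, B8=F, B9=T, B9=F
size 1 is not enough: best union over all size-1 subsets is 6/10
the canonical winner is {1, 3}: size 2, full 10-outcome coverage, earliest index list among size-2 covers
Answer: 1, 3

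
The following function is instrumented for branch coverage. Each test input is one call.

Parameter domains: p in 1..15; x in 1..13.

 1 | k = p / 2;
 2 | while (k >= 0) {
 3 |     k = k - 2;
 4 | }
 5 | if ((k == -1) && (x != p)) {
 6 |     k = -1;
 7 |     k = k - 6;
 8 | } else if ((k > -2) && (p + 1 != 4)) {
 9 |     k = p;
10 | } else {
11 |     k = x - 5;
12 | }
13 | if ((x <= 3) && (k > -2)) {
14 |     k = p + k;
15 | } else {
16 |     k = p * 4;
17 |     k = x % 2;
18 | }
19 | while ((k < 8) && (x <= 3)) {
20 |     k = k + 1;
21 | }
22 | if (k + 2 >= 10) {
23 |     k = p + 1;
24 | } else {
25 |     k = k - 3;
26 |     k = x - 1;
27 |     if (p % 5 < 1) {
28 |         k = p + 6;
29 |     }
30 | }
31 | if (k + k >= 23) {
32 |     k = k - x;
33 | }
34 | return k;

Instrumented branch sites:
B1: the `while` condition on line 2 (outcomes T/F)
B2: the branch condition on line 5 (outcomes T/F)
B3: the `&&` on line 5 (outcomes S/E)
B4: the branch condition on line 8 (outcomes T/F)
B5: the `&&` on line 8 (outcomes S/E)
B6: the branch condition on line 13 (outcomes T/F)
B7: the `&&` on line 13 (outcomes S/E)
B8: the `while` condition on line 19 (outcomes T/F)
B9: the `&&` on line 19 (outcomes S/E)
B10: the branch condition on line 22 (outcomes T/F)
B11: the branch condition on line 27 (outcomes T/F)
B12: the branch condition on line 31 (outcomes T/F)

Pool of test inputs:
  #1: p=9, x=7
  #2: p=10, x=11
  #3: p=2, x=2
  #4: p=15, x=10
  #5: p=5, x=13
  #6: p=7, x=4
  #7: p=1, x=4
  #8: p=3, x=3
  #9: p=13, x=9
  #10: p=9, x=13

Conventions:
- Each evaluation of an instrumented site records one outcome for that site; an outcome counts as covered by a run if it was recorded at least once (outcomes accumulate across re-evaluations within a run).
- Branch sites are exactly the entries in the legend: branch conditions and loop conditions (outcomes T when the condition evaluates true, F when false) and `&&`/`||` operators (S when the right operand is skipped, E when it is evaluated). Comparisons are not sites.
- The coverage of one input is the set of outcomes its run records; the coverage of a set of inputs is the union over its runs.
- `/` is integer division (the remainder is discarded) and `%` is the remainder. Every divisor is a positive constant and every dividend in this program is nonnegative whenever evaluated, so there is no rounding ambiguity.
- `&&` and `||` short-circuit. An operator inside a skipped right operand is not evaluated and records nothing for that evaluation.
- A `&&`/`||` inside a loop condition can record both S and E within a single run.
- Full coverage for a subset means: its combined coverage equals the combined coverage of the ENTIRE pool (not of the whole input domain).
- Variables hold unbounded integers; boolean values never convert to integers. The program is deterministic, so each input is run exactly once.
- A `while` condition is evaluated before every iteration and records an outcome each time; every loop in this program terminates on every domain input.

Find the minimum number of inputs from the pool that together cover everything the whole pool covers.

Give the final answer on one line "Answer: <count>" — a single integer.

#1 (p=9, x=7) -> covered: B1=T, B1=F, B2=F, B3=S, B4=F, B5=S, B6=F, B7=S, B8=F, B9=E, B10=F, B11=F, B12=F
#2 (p=10, x=11) -> covered: B1=T, B1=F, B2=T, B3=E, B6=F, B7=S, B8=F, B9=E, B10=F, B11=T, B12=T
#3 (p=2, x=2) -> covered: B1=T, B1=F, B2=F, B3=E, B4=T, B5=E, B6=T, B7=E, B8=T, B8=F, B9=S, B9=E, B10=T, B12=F
#4 (p=15, x=10) -> covered: B1=T, B1=F, B2=T, B3=E, B6=F, B7=S, B8=F, B9=E, B10=F, B11=T, B12=T
#5 (p=5, x=13) -> covered: B1=T, B1=F, B2=F, B3=S, B4=F, B5=S, B6=F, B7=S, B8=F, B9=E, B10=F, B11=T, B12=F
#6 (p=7, x=4) -> covered: B1=T, B1=F, B2=T, B3=E, B6=F, B7=S, B8=F, B9=E, B10=F, B11=F, B12=F
#7 (p=1, x=4) -> covered: B1=T, B1=F, B2=F, B3=S, B4=F, B5=S, B6=F, B7=S, B8=F, B9=E, B10=F, B11=F, B12=F
#8 (p=3, x=3) -> covered: B1=T, B1=F, B2=F, B3=E, B4=F, B5=E, B6=F, B7=E, B8=T, B8=F, B9=S, B9=E, B10=T, B12=F
#9 (p=13, x=9) -> covered: B1=T, B1=F, B2=F, B3=S, B4=F, B5=S, B6=F, B7=S, B8=F, B9=E, B10=F, B11=F, B12=F
#10 (p=9, x=13) -> covered: B1=T, B1=F, B2=F, B3=S, B4=F, B5=S, B6=F, B7=S, B8=F, B9=E, B10=F, B11=F, B12=T
the full pool covers 24 outcomes: B1=T, B1=F, B2=T, B2=F, B3=S, B3=E, B4=T, B4=F, B5=S, B5=E, B6=T, B6=F, B7=S, B7=E, B8=T, B8=F, B9=S, B9=E, B10=T, B10=F, B11=T, B11=F, B12=T, B12=F
every size-1 subset falls short of the 24 outcomes (best: 14/24)
every size-2 subset falls short of the 24 outcomes (best: 22/24)
at size 3, {1, 2, 3} reaches all 24 outcomes; every lexicographically earlier size-3 subset fails

Answer: 3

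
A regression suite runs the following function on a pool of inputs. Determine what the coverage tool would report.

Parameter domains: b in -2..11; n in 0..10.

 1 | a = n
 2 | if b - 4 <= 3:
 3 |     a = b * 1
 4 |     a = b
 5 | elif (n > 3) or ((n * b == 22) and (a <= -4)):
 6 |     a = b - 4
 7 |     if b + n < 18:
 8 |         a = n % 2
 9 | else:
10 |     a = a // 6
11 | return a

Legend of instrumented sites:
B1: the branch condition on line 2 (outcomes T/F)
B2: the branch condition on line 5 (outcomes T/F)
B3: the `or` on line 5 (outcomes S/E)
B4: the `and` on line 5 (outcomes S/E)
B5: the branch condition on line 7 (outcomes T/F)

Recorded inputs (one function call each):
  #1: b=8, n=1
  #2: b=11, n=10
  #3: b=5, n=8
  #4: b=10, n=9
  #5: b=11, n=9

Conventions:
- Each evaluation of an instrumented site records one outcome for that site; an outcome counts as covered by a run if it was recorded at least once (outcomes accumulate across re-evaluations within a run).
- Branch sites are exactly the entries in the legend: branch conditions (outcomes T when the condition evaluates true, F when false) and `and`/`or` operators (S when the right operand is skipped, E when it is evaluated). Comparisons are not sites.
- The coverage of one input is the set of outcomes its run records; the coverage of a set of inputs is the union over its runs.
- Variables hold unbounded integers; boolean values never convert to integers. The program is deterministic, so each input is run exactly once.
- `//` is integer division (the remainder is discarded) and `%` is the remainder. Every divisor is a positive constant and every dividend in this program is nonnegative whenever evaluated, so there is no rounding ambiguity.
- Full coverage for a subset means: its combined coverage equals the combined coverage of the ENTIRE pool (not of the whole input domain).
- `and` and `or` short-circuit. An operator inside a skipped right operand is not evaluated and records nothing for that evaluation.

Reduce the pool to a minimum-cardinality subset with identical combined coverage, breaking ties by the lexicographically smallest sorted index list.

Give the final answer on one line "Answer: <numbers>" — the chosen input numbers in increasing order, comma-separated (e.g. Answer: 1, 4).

run #1 (b=8, n=1) runs B1->F, B3->E, B4->S, B2->F; records B1=F, B2=F, B3=E, B4=S
run #2 (b=11, n=10) runs B1->F, B3->S, B2->T, B5->F; records B1=F, B2=T, B3=S, B5=F
run #3 (b=5, n=8) runs B1->T; records B1=T
run #4 (b=10, n=9) runs B1->F, B3->S, B2->T, B5->F; records B1=F, B2=T, B3=S, B5=F
run #5 (b=11, n=9) runs B1->F, B3->S, B2->T, B5->F; records B1=F, B2=T, B3=S, B5=F
together the pool reaches 8 outcomes: B1=T, B1=F, B2=T, B2=F, B3=S, B3=E, B4=S, B5=F
size 1 is not enough: best union over all size-1 subsets is 4/8
size 2 is not enough: best union over all size-2 subsets is 7/8
inputs {1, 2, 3} (size 3) cover everything; no size-3 subset with a lexicographically smaller index list covers all 8

Answer: 1, 2, 3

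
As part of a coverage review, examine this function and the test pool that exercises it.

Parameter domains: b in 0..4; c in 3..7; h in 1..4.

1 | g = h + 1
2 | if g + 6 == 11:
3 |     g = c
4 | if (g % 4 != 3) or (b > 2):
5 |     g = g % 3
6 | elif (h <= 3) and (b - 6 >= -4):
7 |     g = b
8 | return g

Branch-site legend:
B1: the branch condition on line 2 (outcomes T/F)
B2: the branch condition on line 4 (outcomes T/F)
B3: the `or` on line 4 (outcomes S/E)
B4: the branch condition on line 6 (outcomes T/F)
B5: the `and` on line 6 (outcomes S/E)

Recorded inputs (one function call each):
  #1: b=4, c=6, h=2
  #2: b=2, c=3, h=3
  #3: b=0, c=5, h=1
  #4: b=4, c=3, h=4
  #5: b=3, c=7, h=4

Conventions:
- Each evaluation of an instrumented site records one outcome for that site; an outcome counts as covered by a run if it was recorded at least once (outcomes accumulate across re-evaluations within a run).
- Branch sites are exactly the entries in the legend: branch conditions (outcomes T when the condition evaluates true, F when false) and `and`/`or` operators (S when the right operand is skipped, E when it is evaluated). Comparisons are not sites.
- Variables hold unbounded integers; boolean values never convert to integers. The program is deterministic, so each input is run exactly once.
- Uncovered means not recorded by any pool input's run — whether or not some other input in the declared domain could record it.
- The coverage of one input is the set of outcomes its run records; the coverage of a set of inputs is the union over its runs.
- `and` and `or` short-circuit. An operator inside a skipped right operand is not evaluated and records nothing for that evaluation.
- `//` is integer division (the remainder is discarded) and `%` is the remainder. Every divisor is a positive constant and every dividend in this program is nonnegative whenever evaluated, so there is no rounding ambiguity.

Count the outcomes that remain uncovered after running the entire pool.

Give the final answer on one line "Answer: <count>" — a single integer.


test 1 (b=4, c=6, h=2) fires B1->F, B3->E, B2->T; hits B1=F, B2=T, B3=E
test 2 (b=2, c=3, h=3) fires B1->F, B3->S, B2->T; hits B1=F, B2=T, B3=S
test 3 (b=0, c=5, h=1) fires B1->F, B3->S, B2->T; hits B1=F, B2=T, B3=S
test 4 (b=4, c=3, h=4) fires B1->T, B3->E, B2->T; hits B1=T, B2=T, B3=E
test 5 (b=3, c=7, h=4) fires B1->T, B3->E, B2->T; hits B1=T, B2=T, B3=E
union over the pool: B1=T, B1=F, B2=T, B3=S, B3=E
uncovered (5 of 10): B2=F, B4=T, B4=F, B5=S, B5=E
Answer: 5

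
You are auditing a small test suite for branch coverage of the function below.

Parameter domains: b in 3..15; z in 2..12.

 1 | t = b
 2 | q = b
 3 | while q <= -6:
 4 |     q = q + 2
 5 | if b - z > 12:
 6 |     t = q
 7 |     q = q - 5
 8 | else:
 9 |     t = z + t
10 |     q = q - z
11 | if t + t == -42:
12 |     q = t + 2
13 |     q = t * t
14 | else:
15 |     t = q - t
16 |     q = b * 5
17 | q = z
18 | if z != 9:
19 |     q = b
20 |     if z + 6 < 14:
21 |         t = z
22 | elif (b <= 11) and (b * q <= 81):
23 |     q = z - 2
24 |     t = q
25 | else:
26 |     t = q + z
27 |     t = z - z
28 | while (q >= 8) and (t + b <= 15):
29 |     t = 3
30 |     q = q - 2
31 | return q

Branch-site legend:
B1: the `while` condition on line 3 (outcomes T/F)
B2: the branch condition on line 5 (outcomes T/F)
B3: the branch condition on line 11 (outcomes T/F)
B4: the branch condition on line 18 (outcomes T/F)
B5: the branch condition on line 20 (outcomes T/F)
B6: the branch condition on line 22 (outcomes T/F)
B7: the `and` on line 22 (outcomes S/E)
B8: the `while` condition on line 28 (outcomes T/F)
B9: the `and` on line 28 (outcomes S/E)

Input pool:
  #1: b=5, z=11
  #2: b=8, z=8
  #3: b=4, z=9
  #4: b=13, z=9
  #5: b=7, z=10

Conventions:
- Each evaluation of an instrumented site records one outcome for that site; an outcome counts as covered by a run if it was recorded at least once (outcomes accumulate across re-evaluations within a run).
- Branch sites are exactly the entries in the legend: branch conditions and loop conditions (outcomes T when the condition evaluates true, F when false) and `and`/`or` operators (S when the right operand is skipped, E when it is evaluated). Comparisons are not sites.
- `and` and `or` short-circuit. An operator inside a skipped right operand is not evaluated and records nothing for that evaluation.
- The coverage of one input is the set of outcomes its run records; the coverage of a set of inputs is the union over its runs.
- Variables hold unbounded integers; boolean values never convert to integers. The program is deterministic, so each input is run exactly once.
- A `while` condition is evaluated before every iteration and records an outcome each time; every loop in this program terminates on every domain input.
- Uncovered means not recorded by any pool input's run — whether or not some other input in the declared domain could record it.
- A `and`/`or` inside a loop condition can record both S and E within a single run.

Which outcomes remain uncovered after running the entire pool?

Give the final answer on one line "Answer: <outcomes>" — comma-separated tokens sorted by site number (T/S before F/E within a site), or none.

input #1 (b=5, z=11): events B1->F, B2->F, B3->F, B4->T, B5->F, B9->S, B8->F; covers B1=F, B2=F, B3=F, B4=T, B5=F, B8=F, B9=S
input #2 (b=8, z=8): events B1->F, B2->F, B3->F, B4->T, B5->F, B9->E, B8->T, B9->S, B8->F; covers B1=F, B2=F, B3=F, B4=T, B5=F, B8=T, B8=F, B9=S, B9=E
input #3 (b=4, z=9): events B1->F, B2->F, B3->F, B4->F, B7->E, B6->T, B9->S, B8->F; covers B1=F, B2=F, B3=F, B4=F, B6=T, B7=E, B8=F, B9=S
input #4 (b=13, z=9): events B1->F, B2->F, B3->F, B4->F, B7->S, B6->F, B9->E, B8->T, B9->S, B8->F; covers B1=F, B2=F, B3=F, B4=F, B6=F, B7=S, B8=T, B8=F, B9=S, B9=E
input #5 (b=7, z=10): events B1->F, B2->F, B3->F, B4->T, B5->F, B9->S, B8->F; covers B1=F, B2=F, B3=F, B4=T, B5=F, B8=F, B9=S
union over the pool: B1=F, B2=F, B3=F, B4=T, B4=F, B5=F, B6=T, B6=F, B7=S, B7=E, B8=T, B8=F, B9=S, B9=E
uncovered (4 of 18): B1=T, B2=T, B3=T, B5=T

Answer: B1=T, B2=T, B3=T, B5=T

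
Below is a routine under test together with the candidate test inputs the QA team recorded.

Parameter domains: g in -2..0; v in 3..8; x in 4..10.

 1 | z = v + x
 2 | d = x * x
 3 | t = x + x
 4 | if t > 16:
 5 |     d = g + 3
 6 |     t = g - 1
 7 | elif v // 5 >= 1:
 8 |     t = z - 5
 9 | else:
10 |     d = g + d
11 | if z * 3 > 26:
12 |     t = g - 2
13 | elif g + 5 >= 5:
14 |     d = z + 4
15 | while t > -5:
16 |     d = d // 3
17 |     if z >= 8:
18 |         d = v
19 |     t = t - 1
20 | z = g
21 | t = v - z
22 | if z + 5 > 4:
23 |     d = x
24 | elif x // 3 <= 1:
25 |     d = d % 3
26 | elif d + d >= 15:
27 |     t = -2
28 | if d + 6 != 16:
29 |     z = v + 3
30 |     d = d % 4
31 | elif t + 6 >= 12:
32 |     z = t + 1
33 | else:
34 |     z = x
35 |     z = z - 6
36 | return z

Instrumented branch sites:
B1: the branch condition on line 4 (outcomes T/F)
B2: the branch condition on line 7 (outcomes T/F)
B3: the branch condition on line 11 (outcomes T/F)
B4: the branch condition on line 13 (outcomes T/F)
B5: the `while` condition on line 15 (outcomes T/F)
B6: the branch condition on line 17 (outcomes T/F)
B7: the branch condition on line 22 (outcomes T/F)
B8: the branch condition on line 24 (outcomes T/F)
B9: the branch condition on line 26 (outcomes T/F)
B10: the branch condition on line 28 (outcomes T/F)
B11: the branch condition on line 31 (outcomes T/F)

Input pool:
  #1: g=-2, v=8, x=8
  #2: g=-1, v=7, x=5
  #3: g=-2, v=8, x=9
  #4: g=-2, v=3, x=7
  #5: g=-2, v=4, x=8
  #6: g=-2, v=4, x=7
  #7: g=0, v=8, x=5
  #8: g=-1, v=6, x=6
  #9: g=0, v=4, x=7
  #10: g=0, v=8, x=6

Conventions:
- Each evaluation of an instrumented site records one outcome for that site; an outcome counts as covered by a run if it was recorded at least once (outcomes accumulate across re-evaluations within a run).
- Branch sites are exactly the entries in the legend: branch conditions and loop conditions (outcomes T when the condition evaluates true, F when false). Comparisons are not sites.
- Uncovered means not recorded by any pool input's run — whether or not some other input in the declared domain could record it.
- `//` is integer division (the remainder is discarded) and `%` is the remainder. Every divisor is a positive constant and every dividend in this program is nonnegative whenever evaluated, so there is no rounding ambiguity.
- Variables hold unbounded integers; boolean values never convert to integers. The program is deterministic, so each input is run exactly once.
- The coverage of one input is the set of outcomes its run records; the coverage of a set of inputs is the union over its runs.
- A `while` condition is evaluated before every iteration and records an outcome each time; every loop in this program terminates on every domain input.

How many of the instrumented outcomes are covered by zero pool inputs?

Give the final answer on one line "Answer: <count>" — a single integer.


#1 (g=-2, v=8, x=8) -> B1->F, B2->T, B3->T, B5->T, B6->T, B5->F, B7->F, B8->F, B9->T, B10->T; covered: B1=F, B2=T, B3=T, B5=T, B5=F, B6=T, B7=F, B8=F, B9=T, B10=T
#2 (g=-1, v=7, x=5) -> B1->F, B2->T, B3->T, B5->T, B6->T, B5->T, B6->T, B5->F, B7->F, B8->T, B10->T; covered: B1=F, B2=T, B3=T, B5=T, B5=F, B6=T, B7=F, B8=T, B10=T
#3 (g=-2, v=8, x=9) -> B1->T, B3->T, B5->T, B6->T, B5->F, B7->F, B8->F, B9->T, B10->T; covered: B1=T, B3=T, B5=T, B5=F, B6=T, B7=F, B8=F, B9=T, B10=T
#4 (g=-2, v=3, x=7) -> B1->F, B2->F, B3->T, B5->T, B6->T, B5->F, B7->F, B8->F, B9->F, B10->T; covered: B1=F, B2=F, B3=T, B5=T, B5=F, B6=T, B7=F, B8=F, B9=F, B10=T
#5 (g=-2, v=4, x=8) -> B1->F, B2->F, B3->T, B5->T, B6->T, B5->F, B7->F, B8->F, B9->F, B10->T; covered: B1=F, B2=F, B3=T, B5=T, B5=F, B6=T, B7=F, B8=F, B9=F, B10=T
#6 (g=-2, v=4, x=7) -> B1->F, B2->F, B3->T, B5->T, B6->T, B5->F, B7->F, B8->F, B9->F, B10->T; covered: B1=F, B2=F, B3=T, B5=T, B5=F, B6=T, B7=F, B8=F, B9=F, B10=T
#7 (g=0, v=8, x=5) -> B1->F, B2->T, B3->T, B5->T, B6->T, B5->T, B6->T, B5->T, B6->T, B5->F, B7->T, B10->T; covered: B1=F, B2=T, B3=T, B5=T, B5=F, B6=T, B7=T, B10=T
#8 (g=-1, v=6, x=6) -> B1->F, B2->T, B3->T, B5->T, B6->T, B5->T, B6->T, B5->F, B7->F, B8->F, B9->F, B10->T; covered: B1=F, B2=T, B3=T, B5=T, B5=F, B6=T, B7=F, B8=F, B9=F, B10=T
#9 (g=0, v=4, x=7) -> B1->F, B2->F, B3->T, B5->T, B6->T, B5->T, B6->T, B5->T, B6->T, B5->F, B7->T, B10->T; covered: B1=F, B2=F, B3=T, B5=T, B5=F, B6=T, B7=T, B10=T
#10 (g=0, v=8, x=6) -> B1->F, B2->T, B3->T, B5->T, B6->T, B5->T, B6->T, B5->T, B6->T, B5->F, B7->T, B10->T; covered: B1=F, B2=T, B3=T, B5=T, B5=F, B6=T, B7=T, B10=T
union over the pool: B1=T, B1=F, B2=T, B2=F, B3=T, B5=T, B5=F, B6=T, B7=T, B7=F, B8=T, B8=F, B9=T, B9=F, B10=T
uncovered (7 of 22): B3=F, B4=T, B4=F, B6=F, B10=F, B11=T, B11=F
Answer: 7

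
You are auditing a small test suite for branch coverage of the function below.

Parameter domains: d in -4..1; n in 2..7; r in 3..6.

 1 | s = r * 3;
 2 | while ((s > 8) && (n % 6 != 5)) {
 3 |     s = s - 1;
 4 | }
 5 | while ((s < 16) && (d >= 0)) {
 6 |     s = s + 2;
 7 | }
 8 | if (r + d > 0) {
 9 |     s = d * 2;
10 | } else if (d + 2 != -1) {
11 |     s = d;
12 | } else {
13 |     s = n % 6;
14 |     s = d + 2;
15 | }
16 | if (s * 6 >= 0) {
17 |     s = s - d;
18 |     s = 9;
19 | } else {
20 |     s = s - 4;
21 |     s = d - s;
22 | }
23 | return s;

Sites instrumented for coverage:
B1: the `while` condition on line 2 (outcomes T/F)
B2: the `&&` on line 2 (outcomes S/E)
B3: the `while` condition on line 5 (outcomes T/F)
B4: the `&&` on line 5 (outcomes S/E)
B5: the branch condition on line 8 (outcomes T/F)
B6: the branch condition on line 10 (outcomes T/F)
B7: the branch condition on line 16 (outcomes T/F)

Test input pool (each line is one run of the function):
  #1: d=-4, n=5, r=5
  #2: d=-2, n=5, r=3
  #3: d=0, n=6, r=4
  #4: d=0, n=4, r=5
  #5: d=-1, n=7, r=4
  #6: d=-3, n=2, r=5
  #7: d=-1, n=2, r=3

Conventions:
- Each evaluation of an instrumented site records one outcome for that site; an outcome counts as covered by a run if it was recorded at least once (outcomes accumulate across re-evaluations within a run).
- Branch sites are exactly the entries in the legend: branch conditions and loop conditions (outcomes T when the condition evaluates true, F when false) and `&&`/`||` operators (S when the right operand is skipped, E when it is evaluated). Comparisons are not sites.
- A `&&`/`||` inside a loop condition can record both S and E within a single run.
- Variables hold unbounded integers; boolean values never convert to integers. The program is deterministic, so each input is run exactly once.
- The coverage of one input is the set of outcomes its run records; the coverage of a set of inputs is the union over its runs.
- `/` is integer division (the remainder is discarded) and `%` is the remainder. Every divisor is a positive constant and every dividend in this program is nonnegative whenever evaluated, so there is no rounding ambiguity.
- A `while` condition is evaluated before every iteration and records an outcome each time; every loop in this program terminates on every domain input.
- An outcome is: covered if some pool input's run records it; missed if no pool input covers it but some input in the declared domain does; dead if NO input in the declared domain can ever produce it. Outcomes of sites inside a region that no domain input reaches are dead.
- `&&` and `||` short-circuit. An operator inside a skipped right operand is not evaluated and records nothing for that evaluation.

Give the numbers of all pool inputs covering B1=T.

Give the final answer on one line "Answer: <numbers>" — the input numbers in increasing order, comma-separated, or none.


input #1 (d=-4, n=5, r=5): does not record B1=T
input #2 (d=-2, n=5, r=3): does not record B1=T
input #3 (d=0, n=6, r=4): records B1=T
input #4 (d=0, n=4, r=5): records B1=T
input #5 (d=-1, n=7, r=4): records B1=T
input #6 (d=-3, n=2, r=5): records B1=T
input #7 (d=-1, n=2, r=3): records B1=T
Answer: 3, 4, 5, 6, 7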